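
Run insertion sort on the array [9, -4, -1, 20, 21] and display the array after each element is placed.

First element 9 is already 'sorted'
Insert -4: shifted 1 elements -> [-4, 9, -1, 20, 21]
Insert -1: shifted 1 elements -> [-4, -1, 9, 20, 21]
Insert 20: shifted 0 elements -> [-4, -1, 9, 20, 21]
Insert 21: shifted 0 elements -> [-4, -1, 9, 20, 21]


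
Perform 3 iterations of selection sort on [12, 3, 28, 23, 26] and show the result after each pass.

Pass 1: Select minimum 3 at index 1, swap -> [3, 12, 28, 23, 26]
Pass 2: Select minimum 12 at index 1, swap -> [3, 12, 28, 23, 26]
Pass 3: Select minimum 23 at index 3, swap -> [3, 12, 23, 28, 26]


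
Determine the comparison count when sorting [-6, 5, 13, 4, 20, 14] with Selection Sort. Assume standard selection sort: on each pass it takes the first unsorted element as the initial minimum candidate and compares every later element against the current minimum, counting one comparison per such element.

Pass 1: scan indices 1..5 for the minimum = 5 comparison(s); min is -6, place at index 0 -> [-6, 5, 13, 4, 20, 14]
Pass 2: scan indices 2..5 for the minimum = 4 comparison(s); min is 4, place at index 1 -> [-6, 4, 13, 5, 20, 14]
Pass 3: scan indices 3..5 for the minimum = 3 comparison(s); min is 5, place at index 2 -> [-6, 4, 5, 13, 20, 14]
Pass 4: scan indices 4..5 for the minimum = 2 comparison(s); min is 13, place at index 3 -> [-6, 4, 5, 13, 20, 14]
Pass 5: scan indices 5..5 for the minimum = 1 comparison(s); min is 14, place at index 4 -> [-6, 4, 5, 13, 14, 20]
Selection sort always scans the whole unsorted suffix, so the count is (n-1) + (n-2) + ... + 1 = n(n-1)/2 = 6*5/2 = 15 regardless of the input order.
Total comparisons: 5 + 4 + 3 + 2 + 1 = 15


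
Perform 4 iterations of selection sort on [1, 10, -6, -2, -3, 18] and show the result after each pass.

Pass 1: Select minimum -6 at index 2, swap -> [-6, 10, 1, -2, -3, 18]
Pass 2: Select minimum -3 at index 4, swap -> [-6, -3, 1, -2, 10, 18]
Pass 3: Select minimum -2 at index 3, swap -> [-6, -3, -2, 1, 10, 18]
Pass 4: Select minimum 1 at index 3, swap -> [-6, -3, -2, 1, 10, 18]


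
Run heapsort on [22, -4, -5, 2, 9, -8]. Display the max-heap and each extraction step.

Build heap: [22, 9, -5, 2, -4, -8]
Extract 22: [9, 2, -5, -8, -4, 22]
Extract 9: [2, -4, -5, -8, 9, 22]
Extract 2: [-4, -8, -5, 2, 9, 22]
Extract -4: [-5, -8, -4, 2, 9, 22]
Extract -5: [-8, -5, -4, 2, 9, 22]


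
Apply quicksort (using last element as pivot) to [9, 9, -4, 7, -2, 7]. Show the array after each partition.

Partition 1: pivot=7 at index 3 -> [-4, 7, -2, 7, 9, 9]
Partition 2: pivot=-2 at index 1 -> [-4, -2, 7, 7, 9, 9]
Partition 3: pivot=9 at index 5 -> [-4, -2, 7, 7, 9, 9]


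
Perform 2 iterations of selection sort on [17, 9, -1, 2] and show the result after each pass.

Pass 1: Select minimum -1 at index 2, swap -> [-1, 9, 17, 2]
Pass 2: Select minimum 2 at index 3, swap -> [-1, 2, 17, 9]


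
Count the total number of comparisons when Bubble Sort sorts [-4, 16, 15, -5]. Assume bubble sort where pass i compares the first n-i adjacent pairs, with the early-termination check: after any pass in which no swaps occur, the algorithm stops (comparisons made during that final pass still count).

Pass 1: compare adjacent pairs (0,1)..(2,3) = 3 comparison(s), 2 swap(s) -> [-4, 15, -5, 16]
Pass 2: compare adjacent pairs (0,1)..(1,2) = 2 comparison(s), 1 swap(s) -> [-4, -5, 15, 16]
Pass 3: compare adjacent pairs (0,1)..(0,1) = 1 comparison(s), 1 swap(s) -> [-5, -4, 15, 16]
Every pass made at least one swap, so all n-1 passes run.
Total comparisons: 3 + 2 + 1 = 6


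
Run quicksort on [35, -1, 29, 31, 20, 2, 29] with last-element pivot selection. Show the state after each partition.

Partition 1: pivot=29 at index 4 -> [-1, 29, 20, 2, 29, 31, 35]
Partition 2: pivot=2 at index 1 -> [-1, 2, 20, 29, 29, 31, 35]
Partition 3: pivot=29 at index 3 -> [-1, 2, 20, 29, 29, 31, 35]
Partition 4: pivot=35 at index 6 -> [-1, 2, 20, 29, 29, 31, 35]


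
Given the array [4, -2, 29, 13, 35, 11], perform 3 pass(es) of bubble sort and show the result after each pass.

After pass 1: [-2, 4, 13, 29, 11, 35] (3 swaps)
After pass 2: [-2, 4, 13, 11, 29, 35] (1 swaps)
After pass 3: [-2, 4, 11, 13, 29, 35] (1 swaps)
Total swaps: 5


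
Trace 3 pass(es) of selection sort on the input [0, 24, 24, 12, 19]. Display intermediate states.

Pass 1: Select minimum 0 at index 0, swap -> [0, 24, 24, 12, 19]
Pass 2: Select minimum 12 at index 3, swap -> [0, 12, 24, 24, 19]
Pass 3: Select minimum 19 at index 4, swap -> [0, 12, 19, 24, 24]


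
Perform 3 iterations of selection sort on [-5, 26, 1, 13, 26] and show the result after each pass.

Pass 1: Select minimum -5 at index 0, swap -> [-5, 26, 1, 13, 26]
Pass 2: Select minimum 1 at index 2, swap -> [-5, 1, 26, 13, 26]
Pass 3: Select minimum 13 at index 3, swap -> [-5, 1, 13, 26, 26]


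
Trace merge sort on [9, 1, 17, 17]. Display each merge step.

Divide and conquer:
  Merge [9] + [1] -> [1, 9]
  Merge [17] + [17] -> [17, 17]
  Merge [1, 9] + [17, 17] -> [1, 9, 17, 17]


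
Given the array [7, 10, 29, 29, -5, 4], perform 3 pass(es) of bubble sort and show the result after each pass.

After pass 1: [7, 10, 29, -5, 4, 29] (2 swaps)
After pass 2: [7, 10, -5, 4, 29, 29] (2 swaps)
After pass 3: [7, -5, 4, 10, 29, 29] (2 swaps)
Total swaps: 6


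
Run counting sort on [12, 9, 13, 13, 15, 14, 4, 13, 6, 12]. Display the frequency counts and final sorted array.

Count array: [0, 0, 0, 0, 1, 0, 1, 0, 0, 1, 0, 0, 2, 3, 1, 1]
(count[i] = number of elements equal to i)
Cumulative count: [0, 0, 0, 0, 1, 1, 2, 2, 2, 3, 3, 3, 5, 8, 9, 10]
Sorted: [4, 6, 9, 12, 12, 13, 13, 13, 14, 15]


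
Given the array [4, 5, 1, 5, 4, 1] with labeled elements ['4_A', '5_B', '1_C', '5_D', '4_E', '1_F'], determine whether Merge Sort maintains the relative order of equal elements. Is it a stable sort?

Trace Merge Sort on the labeled array (the key is the number; the letter only tracks identity):
  Merge [5_B] + [1_C] -> [1_C, 5_B]
  Merge [4_A] + [1_C, 5_B] -> [1_C, 4_A, 5_B]
  Merge [4_E] + [1_F] -> [1_F, 4_E]
  Merge [5_D] + [1_F, 4_E] -> [1_F, 4_E, 5_D]
  Merge [1_C, 4_A, 5_B] + [1_F, 4_E, 5_D] -> [1_C, 1_F, 4_A, 4_E, 5_B, 5_D]
Final order: [1_C, 1_F, 4_A, 4_E, 5_B, 5_D]
Equal keys:
  value 1: originally 1_C, 1_F; after sorting 1_C, 1_F -> order preserved
  value 4: originally 4_A, 4_E; after sorting 4_A, 4_E -> order preserved
  value 5: originally 5_B, 5_D; after sorting 5_B, 5_D -> order preserved
All equal keys kept their original relative order. Merge Sort is stable: when the heads of the two halves are equal the merge takes from the left half first.
Answer: Stable


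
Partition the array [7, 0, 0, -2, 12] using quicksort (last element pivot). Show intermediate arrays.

Partition 1: pivot=12 at index 4 -> [7, 0, 0, -2, 12]
Partition 2: pivot=-2 at index 0 -> [-2, 0, 0, 7, 12]
Partition 3: pivot=7 at index 3 -> [-2, 0, 0, 7, 12]
Partition 4: pivot=0 at index 2 -> [-2, 0, 0, 7, 12]


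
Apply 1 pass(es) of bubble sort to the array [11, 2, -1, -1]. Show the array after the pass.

After pass 1: [2, -1, -1, 11] (3 swaps)
Total swaps: 3


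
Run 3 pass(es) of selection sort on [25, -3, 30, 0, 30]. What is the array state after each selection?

Pass 1: Select minimum -3 at index 1, swap -> [-3, 25, 30, 0, 30]
Pass 2: Select minimum 0 at index 3, swap -> [-3, 0, 30, 25, 30]
Pass 3: Select minimum 25 at index 3, swap -> [-3, 0, 25, 30, 30]


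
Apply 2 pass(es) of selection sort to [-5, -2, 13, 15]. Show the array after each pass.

Pass 1: Select minimum -5 at index 0, swap -> [-5, -2, 13, 15]
Pass 2: Select minimum -2 at index 1, swap -> [-5, -2, 13, 15]


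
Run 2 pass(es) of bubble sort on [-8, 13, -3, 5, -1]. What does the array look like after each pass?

After pass 1: [-8, -3, 5, -1, 13] (3 swaps)
After pass 2: [-8, -3, -1, 5, 13] (1 swaps)
Total swaps: 4


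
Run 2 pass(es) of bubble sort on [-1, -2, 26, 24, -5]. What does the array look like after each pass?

After pass 1: [-2, -1, 24, -5, 26] (3 swaps)
After pass 2: [-2, -1, -5, 24, 26] (1 swaps)
Total swaps: 4


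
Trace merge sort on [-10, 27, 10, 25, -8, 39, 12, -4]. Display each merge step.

Divide and conquer:
  Merge [-10] + [27] -> [-10, 27]
  Merge [10] + [25] -> [10, 25]
  Merge [-10, 27] + [10, 25] -> [-10, 10, 25, 27]
  Merge [-8] + [39] -> [-8, 39]
  Merge [12] + [-4] -> [-4, 12]
  Merge [-8, 39] + [-4, 12] -> [-8, -4, 12, 39]
  Merge [-10, 10, 25, 27] + [-8, -4, 12, 39] -> [-10, -8, -4, 10, 12, 25, 27, 39]


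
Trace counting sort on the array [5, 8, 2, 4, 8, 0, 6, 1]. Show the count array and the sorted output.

Count array: [1, 1, 1, 0, 1, 1, 1, 0, 2]
(count[i] = number of elements equal to i)
Cumulative count: [1, 2, 3, 3, 4, 5, 6, 6, 8]
Sorted: [0, 1, 2, 4, 5, 6, 8, 8]


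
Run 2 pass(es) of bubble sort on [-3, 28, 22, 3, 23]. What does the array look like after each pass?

After pass 1: [-3, 22, 3, 23, 28] (3 swaps)
After pass 2: [-3, 3, 22, 23, 28] (1 swaps)
Total swaps: 4


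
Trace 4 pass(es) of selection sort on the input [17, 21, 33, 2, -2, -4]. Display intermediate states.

Pass 1: Select minimum -4 at index 5, swap -> [-4, 21, 33, 2, -2, 17]
Pass 2: Select minimum -2 at index 4, swap -> [-4, -2, 33, 2, 21, 17]
Pass 3: Select minimum 2 at index 3, swap -> [-4, -2, 2, 33, 21, 17]
Pass 4: Select minimum 17 at index 5, swap -> [-4, -2, 2, 17, 21, 33]


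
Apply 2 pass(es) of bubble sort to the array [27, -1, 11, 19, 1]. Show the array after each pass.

After pass 1: [-1, 11, 19, 1, 27] (4 swaps)
After pass 2: [-1, 11, 1, 19, 27] (1 swaps)
Total swaps: 5


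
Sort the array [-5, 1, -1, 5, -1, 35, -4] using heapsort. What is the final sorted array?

Build heap: [35, 5, -1, 1, -1, -5, -4]
Extract 35: [5, 1, -1, -4, -1, -5, 35]
Extract 5: [1, -1, -1, -4, -5, 5, 35]
Extract 1: [-1, -4, -1, -5, 1, 5, 35]
Extract -1: [-1, -4, -5, -1, 1, 5, 35]
Extract -1: [-4, -5, -1, -1, 1, 5, 35]
Extract -4: [-5, -4, -1, -1, 1, 5, 35]


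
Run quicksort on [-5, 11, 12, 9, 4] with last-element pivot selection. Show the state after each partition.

Partition 1: pivot=4 at index 1 -> [-5, 4, 12, 9, 11]
Partition 2: pivot=11 at index 3 -> [-5, 4, 9, 11, 12]


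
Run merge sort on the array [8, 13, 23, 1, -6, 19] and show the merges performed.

Divide and conquer:
  Merge [13] + [23] -> [13, 23]
  Merge [8] + [13, 23] -> [8, 13, 23]
  Merge [-6] + [19] -> [-6, 19]
  Merge [1] + [-6, 19] -> [-6, 1, 19]
  Merge [8, 13, 23] + [-6, 1, 19] -> [-6, 1, 8, 13, 19, 23]


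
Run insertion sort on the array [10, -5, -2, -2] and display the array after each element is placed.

First element 10 is already 'sorted'
Insert -5: shifted 1 elements -> [-5, 10, -2, -2]
Insert -2: shifted 1 elements -> [-5, -2, 10, -2]
Insert -2: shifted 1 elements -> [-5, -2, -2, 10]


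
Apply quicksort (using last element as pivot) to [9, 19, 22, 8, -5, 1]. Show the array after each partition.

Partition 1: pivot=1 at index 1 -> [-5, 1, 22, 8, 9, 19]
Partition 2: pivot=19 at index 4 -> [-5, 1, 8, 9, 19, 22]
Partition 3: pivot=9 at index 3 -> [-5, 1, 8, 9, 19, 22]


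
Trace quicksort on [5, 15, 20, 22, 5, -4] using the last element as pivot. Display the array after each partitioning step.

Partition 1: pivot=-4 at index 0 -> [-4, 15, 20, 22, 5, 5]
Partition 2: pivot=5 at index 2 -> [-4, 5, 5, 22, 15, 20]
Partition 3: pivot=20 at index 4 -> [-4, 5, 5, 15, 20, 22]


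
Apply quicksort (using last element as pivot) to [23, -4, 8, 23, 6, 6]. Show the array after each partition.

Partition 1: pivot=6 at index 2 -> [-4, 6, 6, 23, 23, 8]
Partition 2: pivot=6 at index 1 -> [-4, 6, 6, 23, 23, 8]
Partition 3: pivot=8 at index 3 -> [-4, 6, 6, 8, 23, 23]
Partition 4: pivot=23 at index 5 -> [-4, 6, 6, 8, 23, 23]


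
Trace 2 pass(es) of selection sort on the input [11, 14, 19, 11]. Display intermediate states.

Pass 1: Select minimum 11 at index 0, swap -> [11, 14, 19, 11]
Pass 2: Select minimum 11 at index 3, swap -> [11, 11, 19, 14]


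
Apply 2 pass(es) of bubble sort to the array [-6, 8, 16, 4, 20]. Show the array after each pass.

After pass 1: [-6, 8, 4, 16, 20] (1 swaps)
After pass 2: [-6, 4, 8, 16, 20] (1 swaps)
Total swaps: 2


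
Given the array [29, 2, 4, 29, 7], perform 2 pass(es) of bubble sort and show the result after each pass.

After pass 1: [2, 4, 29, 7, 29] (3 swaps)
After pass 2: [2, 4, 7, 29, 29] (1 swaps)
Total swaps: 4


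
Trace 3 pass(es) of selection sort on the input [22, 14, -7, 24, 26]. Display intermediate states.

Pass 1: Select minimum -7 at index 2, swap -> [-7, 14, 22, 24, 26]
Pass 2: Select minimum 14 at index 1, swap -> [-7, 14, 22, 24, 26]
Pass 3: Select minimum 22 at index 2, swap -> [-7, 14, 22, 24, 26]


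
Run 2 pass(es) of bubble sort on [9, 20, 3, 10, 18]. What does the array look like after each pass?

After pass 1: [9, 3, 10, 18, 20] (3 swaps)
After pass 2: [3, 9, 10, 18, 20] (1 swaps)
Total swaps: 4


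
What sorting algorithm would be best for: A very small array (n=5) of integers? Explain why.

Best choice: Insertion sort
Reason: For tiny inputs the O(n^2) overhead is negligible and insertion sort has minimal constant factors


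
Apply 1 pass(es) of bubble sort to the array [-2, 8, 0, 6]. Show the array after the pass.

After pass 1: [-2, 0, 6, 8] (2 swaps)
Total swaps: 2


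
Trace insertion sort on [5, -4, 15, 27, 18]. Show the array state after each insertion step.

First element 5 is already 'sorted'
Insert -4: shifted 1 elements -> [-4, 5, 15, 27, 18]
Insert 15: shifted 0 elements -> [-4, 5, 15, 27, 18]
Insert 27: shifted 0 elements -> [-4, 5, 15, 27, 18]
Insert 18: shifted 1 elements -> [-4, 5, 15, 18, 27]


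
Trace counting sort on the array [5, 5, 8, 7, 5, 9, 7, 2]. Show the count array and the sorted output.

Count array: [0, 0, 1, 0, 0, 3, 0, 2, 1, 1]
(count[i] = number of elements equal to i)
Cumulative count: [0, 0, 1, 1, 1, 4, 4, 6, 7, 8]
Sorted: [2, 5, 5, 5, 7, 7, 8, 9]


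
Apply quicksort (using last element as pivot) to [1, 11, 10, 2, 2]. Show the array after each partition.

Partition 1: pivot=2 at index 2 -> [1, 2, 2, 11, 10]
Partition 2: pivot=2 at index 1 -> [1, 2, 2, 11, 10]
Partition 3: pivot=10 at index 3 -> [1, 2, 2, 10, 11]


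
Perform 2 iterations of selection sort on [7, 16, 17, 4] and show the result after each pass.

Pass 1: Select minimum 4 at index 3, swap -> [4, 16, 17, 7]
Pass 2: Select minimum 7 at index 3, swap -> [4, 7, 17, 16]


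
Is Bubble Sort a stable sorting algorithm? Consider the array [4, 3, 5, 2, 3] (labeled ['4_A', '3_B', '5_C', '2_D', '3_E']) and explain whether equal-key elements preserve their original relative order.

Trace Bubble Sort on the labeled array (the key is the number; the letter only tracks identity):
  After pass 1: [3_B, 4_A, 2_D, 3_E, 5_C]
  After pass 2: [3_B, 2_D, 3_E, 4_A, 5_C]
  After pass 3: [2_D, 3_B, 3_E, 4_A, 5_C]
  After pass 4: [2_D, 3_B, 3_E, 4_A, 5_C] (no swaps, done)
Final order: [2_D, 3_B, 3_E, 4_A, 5_C]
Equal keys:
  value 3: originally 3_B, 3_E; after sorting 3_B, 3_E -> order preserved
All equal keys kept their original relative order. Bubble Sort is stable: it only swaps adjacent elements when the left one is strictly greater, so equal keys never move past each other.
Answer: Stable


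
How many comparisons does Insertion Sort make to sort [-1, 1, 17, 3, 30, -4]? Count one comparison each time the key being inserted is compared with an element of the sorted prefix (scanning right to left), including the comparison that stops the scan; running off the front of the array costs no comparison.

Insert 1: -1 <= 1 (stop) = 1 comparison(s) -> [-1, 1, 17, 3, 30, -4]
Insert 17: 1 <= 17 (stop) = 1 comparison(s) -> [-1, 1, 17, 3, 30, -4]
Insert 3: 17 > 3 (shift), 1 <= 3 (stop) = 2 comparison(s) -> [-1, 1, 3, 17, 30, -4]
Insert 30: 17 <= 30 (stop) = 1 comparison(s) -> [-1, 1, 3, 17, 30, -4]
Insert -4: 30 > -4 (shift), 17 > -4 (shift), 3 > -4 (shift), 1 > -4 (shift), -1 > -4 (shift), reached front = 5 comparison(s) -> [-4, -1, 1, 3, 17, 30]
Total comparisons: 1 + 1 + 2 + 1 + 5 = 10


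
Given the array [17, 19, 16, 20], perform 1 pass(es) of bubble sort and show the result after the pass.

After pass 1: [17, 16, 19, 20] (1 swaps)
Total swaps: 1


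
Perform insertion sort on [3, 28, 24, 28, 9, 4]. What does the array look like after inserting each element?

First element 3 is already 'sorted'
Insert 28: shifted 0 elements -> [3, 28, 24, 28, 9, 4]
Insert 24: shifted 1 elements -> [3, 24, 28, 28, 9, 4]
Insert 28: shifted 0 elements -> [3, 24, 28, 28, 9, 4]
Insert 9: shifted 3 elements -> [3, 9, 24, 28, 28, 4]
Insert 4: shifted 4 elements -> [3, 4, 9, 24, 28, 28]


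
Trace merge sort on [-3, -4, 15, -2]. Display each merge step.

Divide and conquer:
  Merge [-3] + [-4] -> [-4, -3]
  Merge [15] + [-2] -> [-2, 15]
  Merge [-4, -3] + [-2, 15] -> [-4, -3, -2, 15]


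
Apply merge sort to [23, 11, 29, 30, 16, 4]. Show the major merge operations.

Divide and conquer:
  Merge [11] + [29] -> [11, 29]
  Merge [23] + [11, 29] -> [11, 23, 29]
  Merge [16] + [4] -> [4, 16]
  Merge [30] + [4, 16] -> [4, 16, 30]
  Merge [11, 23, 29] + [4, 16, 30] -> [4, 11, 16, 23, 29, 30]


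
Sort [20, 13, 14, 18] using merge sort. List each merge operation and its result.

Divide and conquer:
  Merge [20] + [13] -> [13, 20]
  Merge [14] + [18] -> [14, 18]
  Merge [13, 20] + [14, 18] -> [13, 14, 18, 20]


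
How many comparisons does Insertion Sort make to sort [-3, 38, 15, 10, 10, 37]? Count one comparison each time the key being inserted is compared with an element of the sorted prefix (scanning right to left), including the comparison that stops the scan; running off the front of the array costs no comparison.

Insert 38: -3 <= 38 (stop) = 1 comparison(s) -> [-3, 38, 15, 10, 10, 37]
Insert 15: 38 > 15 (shift), -3 <= 15 (stop) = 2 comparison(s) -> [-3, 15, 38, 10, 10, 37]
Insert 10: 38 > 10 (shift), 15 > 10 (shift), -3 <= 10 (stop) = 3 comparison(s) -> [-3, 10, 15, 38, 10, 37]
Insert 10: 38 > 10 (shift), 15 > 10 (shift), 10 <= 10 (stop) = 3 comparison(s) -> [-3, 10, 10, 15, 38, 37]
Insert 37: 38 > 37 (shift), 15 <= 37 (stop) = 2 comparison(s) -> [-3, 10, 10, 15, 37, 38]
Total comparisons: 1 + 2 + 3 + 3 + 2 = 11


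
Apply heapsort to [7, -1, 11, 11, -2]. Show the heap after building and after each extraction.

Build heap: [11, 7, 11, -1, -2]
Extract 11: [11, 7, -2, -1, 11]
Extract 11: [7, -1, -2, 11, 11]
Extract 7: [-1, -2, 7, 11, 11]
Extract -1: [-2, -1, 7, 11, 11]


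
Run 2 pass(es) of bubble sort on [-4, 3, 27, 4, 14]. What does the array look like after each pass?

After pass 1: [-4, 3, 4, 14, 27] (2 swaps)
After pass 2: [-4, 3, 4, 14, 27] (0 swaps)
Total swaps: 2


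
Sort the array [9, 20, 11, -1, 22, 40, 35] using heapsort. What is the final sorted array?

Build heap: [40, 22, 35, -1, 20, 11, 9]
Extract 40: [35, 22, 11, -1, 20, 9, 40]
Extract 35: [22, 20, 11, -1, 9, 35, 40]
Extract 22: [20, 9, 11, -1, 22, 35, 40]
Extract 20: [11, 9, -1, 20, 22, 35, 40]
Extract 11: [9, -1, 11, 20, 22, 35, 40]
Extract 9: [-1, 9, 11, 20, 22, 35, 40]


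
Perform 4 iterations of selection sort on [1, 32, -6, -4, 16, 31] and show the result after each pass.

Pass 1: Select minimum -6 at index 2, swap -> [-6, 32, 1, -4, 16, 31]
Pass 2: Select minimum -4 at index 3, swap -> [-6, -4, 1, 32, 16, 31]
Pass 3: Select minimum 1 at index 2, swap -> [-6, -4, 1, 32, 16, 31]
Pass 4: Select minimum 16 at index 4, swap -> [-6, -4, 1, 16, 32, 31]


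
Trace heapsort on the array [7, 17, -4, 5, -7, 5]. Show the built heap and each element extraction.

Build heap: [17, 7, 5, 5, -7, -4]
Extract 17: [7, 5, 5, -4, -7, 17]
Extract 7: [5, -4, 5, -7, 7, 17]
Extract 5: [5, -4, -7, 5, 7, 17]
Extract 5: [-4, -7, 5, 5, 7, 17]
Extract -4: [-7, -4, 5, 5, 7, 17]


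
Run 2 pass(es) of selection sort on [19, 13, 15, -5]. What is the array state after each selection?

Pass 1: Select minimum -5 at index 3, swap -> [-5, 13, 15, 19]
Pass 2: Select minimum 13 at index 1, swap -> [-5, 13, 15, 19]


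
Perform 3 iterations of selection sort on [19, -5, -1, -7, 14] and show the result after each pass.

Pass 1: Select minimum -7 at index 3, swap -> [-7, -5, -1, 19, 14]
Pass 2: Select minimum -5 at index 1, swap -> [-7, -5, -1, 19, 14]
Pass 3: Select minimum -1 at index 2, swap -> [-7, -5, -1, 19, 14]


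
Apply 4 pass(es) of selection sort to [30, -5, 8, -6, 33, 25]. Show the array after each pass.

Pass 1: Select minimum -6 at index 3, swap -> [-6, -5, 8, 30, 33, 25]
Pass 2: Select minimum -5 at index 1, swap -> [-6, -5, 8, 30, 33, 25]
Pass 3: Select minimum 8 at index 2, swap -> [-6, -5, 8, 30, 33, 25]
Pass 4: Select minimum 25 at index 5, swap -> [-6, -5, 8, 25, 33, 30]


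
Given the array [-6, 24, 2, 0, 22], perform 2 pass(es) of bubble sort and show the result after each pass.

After pass 1: [-6, 2, 0, 22, 24] (3 swaps)
After pass 2: [-6, 0, 2, 22, 24] (1 swaps)
Total swaps: 4


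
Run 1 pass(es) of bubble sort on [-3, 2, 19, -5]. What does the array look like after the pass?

After pass 1: [-3, 2, -5, 19] (1 swaps)
Total swaps: 1


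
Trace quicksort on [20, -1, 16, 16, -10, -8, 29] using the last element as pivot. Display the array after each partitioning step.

Partition 1: pivot=29 at index 6 -> [20, -1, 16, 16, -10, -8, 29]
Partition 2: pivot=-8 at index 1 -> [-10, -8, 16, 16, 20, -1, 29]
Partition 3: pivot=-1 at index 2 -> [-10, -8, -1, 16, 20, 16, 29]
Partition 4: pivot=16 at index 4 -> [-10, -8, -1, 16, 16, 20, 29]


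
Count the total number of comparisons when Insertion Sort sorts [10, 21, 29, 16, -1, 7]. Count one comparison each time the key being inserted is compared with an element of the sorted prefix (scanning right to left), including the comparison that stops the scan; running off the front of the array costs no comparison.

Insert 21: 10 <= 21 (stop) = 1 comparison(s) -> [10, 21, 29, 16, -1, 7]
Insert 29: 21 <= 29 (stop) = 1 comparison(s) -> [10, 21, 29, 16, -1, 7]
Insert 16: 29 > 16 (shift), 21 > 16 (shift), 10 <= 16 (stop) = 3 comparison(s) -> [10, 16, 21, 29, -1, 7]
Insert -1: 29 > -1 (shift), 21 > -1 (shift), 16 > -1 (shift), 10 > -1 (shift), reached front = 4 comparison(s) -> [-1, 10, 16, 21, 29, 7]
Insert 7: 29 > 7 (shift), 21 > 7 (shift), 16 > 7 (shift), 10 > 7 (shift), -1 <= 7 (stop) = 5 comparison(s) -> [-1, 7, 10, 16, 21, 29]
Total comparisons: 1 + 1 + 3 + 4 + 5 = 14


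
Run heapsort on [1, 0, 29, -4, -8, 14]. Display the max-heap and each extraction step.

Build heap: [29, 0, 14, -4, -8, 1]
Extract 29: [14, 0, 1, -4, -8, 29]
Extract 14: [1, 0, -8, -4, 14, 29]
Extract 1: [0, -4, -8, 1, 14, 29]
Extract 0: [-4, -8, 0, 1, 14, 29]
Extract -4: [-8, -4, 0, 1, 14, 29]


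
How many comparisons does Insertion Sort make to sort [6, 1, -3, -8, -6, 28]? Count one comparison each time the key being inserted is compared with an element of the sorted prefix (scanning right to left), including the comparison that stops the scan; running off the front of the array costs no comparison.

Insert 1: 6 > 1 (shift), reached front = 1 comparison(s) -> [1, 6, -3, -8, -6, 28]
Insert -3: 6 > -3 (shift), 1 > -3 (shift), reached front = 2 comparison(s) -> [-3, 1, 6, -8, -6, 28]
Insert -8: 6 > -8 (shift), 1 > -8 (shift), -3 > -8 (shift), reached front = 3 comparison(s) -> [-8, -3, 1, 6, -6, 28]
Insert -6: 6 > -6 (shift), 1 > -6 (shift), -3 > -6 (shift), -8 <= -6 (stop) = 4 comparison(s) -> [-8, -6, -3, 1, 6, 28]
Insert 28: 6 <= 28 (stop) = 1 comparison(s) -> [-8, -6, -3, 1, 6, 28]
Total comparisons: 1 + 2 + 3 + 4 + 1 = 11


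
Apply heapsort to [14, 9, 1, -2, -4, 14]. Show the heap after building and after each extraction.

Build heap: [14, 9, 14, -2, -4, 1]
Extract 14: [14, 9, 1, -2, -4, 14]
Extract 14: [9, -2, 1, -4, 14, 14]
Extract 9: [1, -2, -4, 9, 14, 14]
Extract 1: [-2, -4, 1, 9, 14, 14]
Extract -2: [-4, -2, 1, 9, 14, 14]


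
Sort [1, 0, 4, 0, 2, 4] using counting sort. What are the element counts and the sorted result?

Count array: [2, 1, 1, 0, 2]
(count[i] = number of elements equal to i)
Cumulative count: [2, 3, 4, 4, 6]
Sorted: [0, 0, 1, 2, 4, 4]


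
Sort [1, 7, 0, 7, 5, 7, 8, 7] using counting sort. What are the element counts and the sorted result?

Count array: [1, 1, 0, 0, 0, 1, 0, 4, 1]
(count[i] = number of elements equal to i)
Cumulative count: [1, 2, 2, 2, 2, 3, 3, 7, 8]
Sorted: [0, 1, 5, 7, 7, 7, 7, 8]


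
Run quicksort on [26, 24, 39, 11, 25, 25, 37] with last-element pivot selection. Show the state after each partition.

Partition 1: pivot=37 at index 5 -> [26, 24, 11, 25, 25, 37, 39]
Partition 2: pivot=25 at index 3 -> [24, 11, 25, 25, 26, 37, 39]
Partition 3: pivot=25 at index 2 -> [24, 11, 25, 25, 26, 37, 39]
Partition 4: pivot=11 at index 0 -> [11, 24, 25, 25, 26, 37, 39]


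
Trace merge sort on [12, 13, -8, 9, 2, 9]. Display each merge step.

Divide and conquer:
  Merge [13] + [-8] -> [-8, 13]
  Merge [12] + [-8, 13] -> [-8, 12, 13]
  Merge [2] + [9] -> [2, 9]
  Merge [9] + [2, 9] -> [2, 9, 9]
  Merge [-8, 12, 13] + [2, 9, 9] -> [-8, 2, 9, 9, 12, 13]


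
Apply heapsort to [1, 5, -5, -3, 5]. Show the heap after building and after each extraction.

Build heap: [5, 5, -5, -3, 1]
Extract 5: [5, 1, -5, -3, 5]
Extract 5: [1, -3, -5, 5, 5]
Extract 1: [-3, -5, 1, 5, 5]
Extract -3: [-5, -3, 1, 5, 5]


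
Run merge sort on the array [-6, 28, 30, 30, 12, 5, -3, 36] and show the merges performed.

Divide and conquer:
  Merge [-6] + [28] -> [-6, 28]
  Merge [30] + [30] -> [30, 30]
  Merge [-6, 28] + [30, 30] -> [-6, 28, 30, 30]
  Merge [12] + [5] -> [5, 12]
  Merge [-3] + [36] -> [-3, 36]
  Merge [5, 12] + [-3, 36] -> [-3, 5, 12, 36]
  Merge [-6, 28, 30, 30] + [-3, 5, 12, 36] -> [-6, -3, 5, 12, 28, 30, 30, 36]


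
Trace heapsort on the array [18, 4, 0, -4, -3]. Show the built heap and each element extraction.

Build heap: [18, 4, 0, -4, -3]
Extract 18: [4, -3, 0, -4, 18]
Extract 4: [0, -3, -4, 4, 18]
Extract 0: [-3, -4, 0, 4, 18]
Extract -3: [-4, -3, 0, 4, 18]


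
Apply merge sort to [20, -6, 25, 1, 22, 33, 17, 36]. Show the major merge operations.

Divide and conquer:
  Merge [20] + [-6] -> [-6, 20]
  Merge [25] + [1] -> [1, 25]
  Merge [-6, 20] + [1, 25] -> [-6, 1, 20, 25]
  Merge [22] + [33] -> [22, 33]
  Merge [17] + [36] -> [17, 36]
  Merge [22, 33] + [17, 36] -> [17, 22, 33, 36]
  Merge [-6, 1, 20, 25] + [17, 22, 33, 36] -> [-6, 1, 17, 20, 22, 25, 33, 36]


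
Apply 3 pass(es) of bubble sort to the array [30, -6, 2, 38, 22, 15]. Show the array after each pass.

After pass 1: [-6, 2, 30, 22, 15, 38] (4 swaps)
After pass 2: [-6, 2, 22, 15, 30, 38] (2 swaps)
After pass 3: [-6, 2, 15, 22, 30, 38] (1 swaps)
Total swaps: 7


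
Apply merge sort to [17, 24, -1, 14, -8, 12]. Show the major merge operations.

Divide and conquer:
  Merge [24] + [-1] -> [-1, 24]
  Merge [17] + [-1, 24] -> [-1, 17, 24]
  Merge [-8] + [12] -> [-8, 12]
  Merge [14] + [-8, 12] -> [-8, 12, 14]
  Merge [-1, 17, 24] + [-8, 12, 14] -> [-8, -1, 12, 14, 17, 24]


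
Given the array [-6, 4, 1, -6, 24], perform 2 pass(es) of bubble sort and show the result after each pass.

After pass 1: [-6, 1, -6, 4, 24] (2 swaps)
After pass 2: [-6, -6, 1, 4, 24] (1 swaps)
Total swaps: 3


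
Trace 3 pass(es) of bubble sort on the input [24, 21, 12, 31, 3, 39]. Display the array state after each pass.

After pass 1: [21, 12, 24, 3, 31, 39] (3 swaps)
After pass 2: [12, 21, 3, 24, 31, 39] (2 swaps)
After pass 3: [12, 3, 21, 24, 31, 39] (1 swaps)
Total swaps: 6


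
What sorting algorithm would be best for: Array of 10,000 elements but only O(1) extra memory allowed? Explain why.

Best choice: Heapsort
Reason: Heapsort rearranges the array in place using O(1) auxiliary space and still guarantees O(n log n) time; quicksort partitions in place but needs Theta(log n) stack space for recursion (O(n) in the worst case), and mergesort requires O(n) auxiliary space


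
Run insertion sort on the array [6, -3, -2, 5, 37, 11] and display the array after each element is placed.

First element 6 is already 'sorted'
Insert -3: shifted 1 elements -> [-3, 6, -2, 5, 37, 11]
Insert -2: shifted 1 elements -> [-3, -2, 6, 5, 37, 11]
Insert 5: shifted 1 elements -> [-3, -2, 5, 6, 37, 11]
Insert 37: shifted 0 elements -> [-3, -2, 5, 6, 37, 11]
Insert 11: shifted 1 elements -> [-3, -2, 5, 6, 11, 37]


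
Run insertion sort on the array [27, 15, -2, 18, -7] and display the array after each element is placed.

First element 27 is already 'sorted'
Insert 15: shifted 1 elements -> [15, 27, -2, 18, -7]
Insert -2: shifted 2 elements -> [-2, 15, 27, 18, -7]
Insert 18: shifted 1 elements -> [-2, 15, 18, 27, -7]
Insert -7: shifted 4 elements -> [-7, -2, 15, 18, 27]


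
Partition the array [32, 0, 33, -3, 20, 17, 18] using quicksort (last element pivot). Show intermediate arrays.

Partition 1: pivot=18 at index 3 -> [0, -3, 17, 18, 20, 33, 32]
Partition 2: pivot=17 at index 2 -> [0, -3, 17, 18, 20, 33, 32]
Partition 3: pivot=-3 at index 0 -> [-3, 0, 17, 18, 20, 33, 32]
Partition 4: pivot=32 at index 5 -> [-3, 0, 17, 18, 20, 32, 33]


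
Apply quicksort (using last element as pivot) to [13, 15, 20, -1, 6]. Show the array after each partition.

Partition 1: pivot=6 at index 1 -> [-1, 6, 20, 13, 15]
Partition 2: pivot=15 at index 3 -> [-1, 6, 13, 15, 20]


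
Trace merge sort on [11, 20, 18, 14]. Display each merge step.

Divide and conquer:
  Merge [11] + [20] -> [11, 20]
  Merge [18] + [14] -> [14, 18]
  Merge [11, 20] + [14, 18] -> [11, 14, 18, 20]


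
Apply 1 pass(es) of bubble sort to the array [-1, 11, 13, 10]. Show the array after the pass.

After pass 1: [-1, 11, 10, 13] (1 swaps)
Total swaps: 1


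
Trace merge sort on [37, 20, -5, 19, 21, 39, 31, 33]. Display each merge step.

Divide and conquer:
  Merge [37] + [20] -> [20, 37]
  Merge [-5] + [19] -> [-5, 19]
  Merge [20, 37] + [-5, 19] -> [-5, 19, 20, 37]
  Merge [21] + [39] -> [21, 39]
  Merge [31] + [33] -> [31, 33]
  Merge [21, 39] + [31, 33] -> [21, 31, 33, 39]
  Merge [-5, 19, 20, 37] + [21, 31, 33, 39] -> [-5, 19, 20, 21, 31, 33, 37, 39]


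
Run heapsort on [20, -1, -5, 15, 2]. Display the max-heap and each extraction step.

Build heap: [20, 15, -5, -1, 2]
Extract 20: [15, 2, -5, -1, 20]
Extract 15: [2, -1, -5, 15, 20]
Extract 2: [-1, -5, 2, 15, 20]
Extract -1: [-5, -1, 2, 15, 20]


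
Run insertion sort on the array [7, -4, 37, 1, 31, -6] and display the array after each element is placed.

First element 7 is already 'sorted'
Insert -4: shifted 1 elements -> [-4, 7, 37, 1, 31, -6]
Insert 37: shifted 0 elements -> [-4, 7, 37, 1, 31, -6]
Insert 1: shifted 2 elements -> [-4, 1, 7, 37, 31, -6]
Insert 31: shifted 1 elements -> [-4, 1, 7, 31, 37, -6]
Insert -6: shifted 5 elements -> [-6, -4, 1, 7, 31, 37]


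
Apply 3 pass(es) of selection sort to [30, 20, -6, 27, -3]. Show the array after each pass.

Pass 1: Select minimum -6 at index 2, swap -> [-6, 20, 30, 27, -3]
Pass 2: Select minimum -3 at index 4, swap -> [-6, -3, 30, 27, 20]
Pass 3: Select minimum 20 at index 4, swap -> [-6, -3, 20, 27, 30]


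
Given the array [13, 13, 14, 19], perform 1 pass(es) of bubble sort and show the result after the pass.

After pass 1: [13, 13, 14, 19] (0 swaps)
Total swaps: 0


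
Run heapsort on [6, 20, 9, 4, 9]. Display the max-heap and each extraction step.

Build heap: [20, 9, 9, 4, 6]
Extract 20: [9, 6, 9, 4, 20]
Extract 9: [9, 6, 4, 9, 20]
Extract 9: [6, 4, 9, 9, 20]
Extract 6: [4, 6, 9, 9, 20]


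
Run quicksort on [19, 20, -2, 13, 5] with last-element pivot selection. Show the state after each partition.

Partition 1: pivot=5 at index 1 -> [-2, 5, 19, 13, 20]
Partition 2: pivot=20 at index 4 -> [-2, 5, 19, 13, 20]
Partition 3: pivot=13 at index 2 -> [-2, 5, 13, 19, 20]


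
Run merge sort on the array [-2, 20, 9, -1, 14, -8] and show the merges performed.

Divide and conquer:
  Merge [20] + [9] -> [9, 20]
  Merge [-2] + [9, 20] -> [-2, 9, 20]
  Merge [14] + [-8] -> [-8, 14]
  Merge [-1] + [-8, 14] -> [-8, -1, 14]
  Merge [-2, 9, 20] + [-8, -1, 14] -> [-8, -2, -1, 9, 14, 20]


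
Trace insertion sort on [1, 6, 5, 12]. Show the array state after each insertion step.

First element 1 is already 'sorted'
Insert 6: shifted 0 elements -> [1, 6, 5, 12]
Insert 5: shifted 1 elements -> [1, 5, 6, 12]
Insert 12: shifted 0 elements -> [1, 5, 6, 12]


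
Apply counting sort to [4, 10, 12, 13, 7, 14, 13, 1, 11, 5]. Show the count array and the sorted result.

Count array: [0, 1, 0, 0, 1, 1, 0, 1, 0, 0, 1, 1, 1, 2, 1]
(count[i] = number of elements equal to i)
Cumulative count: [0, 1, 1, 1, 2, 3, 3, 4, 4, 4, 5, 6, 7, 9, 10]
Sorted: [1, 4, 5, 7, 10, 11, 12, 13, 13, 14]


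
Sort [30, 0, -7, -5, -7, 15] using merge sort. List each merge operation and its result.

Divide and conquer:
  Merge [0] + [-7] -> [-7, 0]
  Merge [30] + [-7, 0] -> [-7, 0, 30]
  Merge [-7] + [15] -> [-7, 15]
  Merge [-5] + [-7, 15] -> [-7, -5, 15]
  Merge [-7, 0, 30] + [-7, -5, 15] -> [-7, -7, -5, 0, 15, 30]


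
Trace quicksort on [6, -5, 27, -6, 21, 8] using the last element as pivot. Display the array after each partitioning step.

Partition 1: pivot=8 at index 3 -> [6, -5, -6, 8, 21, 27]
Partition 2: pivot=-6 at index 0 -> [-6, -5, 6, 8, 21, 27]
Partition 3: pivot=6 at index 2 -> [-6, -5, 6, 8, 21, 27]
Partition 4: pivot=27 at index 5 -> [-6, -5, 6, 8, 21, 27]


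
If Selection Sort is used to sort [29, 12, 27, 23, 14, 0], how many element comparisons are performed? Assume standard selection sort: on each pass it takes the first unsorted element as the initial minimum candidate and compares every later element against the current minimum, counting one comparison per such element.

Pass 1: scan indices 1..5 for the minimum = 5 comparison(s); min is 0, place at index 0 -> [0, 12, 27, 23, 14, 29]
Pass 2: scan indices 2..5 for the minimum = 4 comparison(s); min is 12, place at index 1 -> [0, 12, 27, 23, 14, 29]
Pass 3: scan indices 3..5 for the minimum = 3 comparison(s); min is 14, place at index 2 -> [0, 12, 14, 23, 27, 29]
Pass 4: scan indices 4..5 for the minimum = 2 comparison(s); min is 23, place at index 3 -> [0, 12, 14, 23, 27, 29]
Pass 5: scan indices 5..5 for the minimum = 1 comparison(s); min is 27, place at index 4 -> [0, 12, 14, 23, 27, 29]
Selection sort always scans the whole unsorted suffix, so the count is (n-1) + (n-2) + ... + 1 = n(n-1)/2 = 6*5/2 = 15 regardless of the input order.
Total comparisons: 5 + 4 + 3 + 2 + 1 = 15


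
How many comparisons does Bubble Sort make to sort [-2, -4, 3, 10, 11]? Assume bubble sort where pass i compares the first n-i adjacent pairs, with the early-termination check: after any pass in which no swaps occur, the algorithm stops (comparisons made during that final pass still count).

Pass 1: compare adjacent pairs (0,1)..(3,4) = 4 comparison(s), 1 swap(s) -> [-4, -2, 3, 10, 11]
Pass 2: compare adjacent pairs (0,1)..(2,3) = 3 comparison(s), 0 swap(s) -> [-4, -2, 3, 10, 11]
No swaps in this pass, so bubble sort stops here.
Total comparisons: 4 + 3 = 7


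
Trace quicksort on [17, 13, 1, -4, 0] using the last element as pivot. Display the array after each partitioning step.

Partition 1: pivot=0 at index 1 -> [-4, 0, 1, 17, 13]
Partition 2: pivot=13 at index 3 -> [-4, 0, 1, 13, 17]


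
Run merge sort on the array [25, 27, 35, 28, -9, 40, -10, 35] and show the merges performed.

Divide and conquer:
  Merge [25] + [27] -> [25, 27]
  Merge [35] + [28] -> [28, 35]
  Merge [25, 27] + [28, 35] -> [25, 27, 28, 35]
  Merge [-9] + [40] -> [-9, 40]
  Merge [-10] + [35] -> [-10, 35]
  Merge [-9, 40] + [-10, 35] -> [-10, -9, 35, 40]
  Merge [25, 27, 28, 35] + [-10, -9, 35, 40] -> [-10, -9, 25, 27, 28, 35, 35, 40]


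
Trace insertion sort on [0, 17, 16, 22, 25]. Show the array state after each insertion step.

First element 0 is already 'sorted'
Insert 17: shifted 0 elements -> [0, 17, 16, 22, 25]
Insert 16: shifted 1 elements -> [0, 16, 17, 22, 25]
Insert 22: shifted 0 elements -> [0, 16, 17, 22, 25]
Insert 25: shifted 0 elements -> [0, 16, 17, 22, 25]


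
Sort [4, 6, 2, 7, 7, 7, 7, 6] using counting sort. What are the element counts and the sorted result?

Count array: [0, 0, 1, 0, 1, 0, 2, 4]
(count[i] = number of elements equal to i)
Cumulative count: [0, 0, 1, 1, 2, 2, 4, 8]
Sorted: [2, 4, 6, 6, 7, 7, 7, 7]


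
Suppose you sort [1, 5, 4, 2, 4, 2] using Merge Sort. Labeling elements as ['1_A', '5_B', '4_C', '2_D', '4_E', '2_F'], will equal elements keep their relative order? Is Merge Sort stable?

Trace Merge Sort on the labeled array (the key is the number; the letter only tracks identity):
  Merge [5_B] + [4_C] -> [4_C, 5_B]
  Merge [1_A] + [4_C, 5_B] -> [1_A, 4_C, 5_B]
  Merge [4_E] + [2_F] -> [2_F, 4_E]
  Merge [2_D] + [2_F, 4_E] -> [2_D, 2_F, 4_E]
  Merge [1_A, 4_C, 5_B] + [2_D, 2_F, 4_E] -> [1_A, 2_D, 2_F, 4_C, 4_E, 5_B]
Final order: [1_A, 2_D, 2_F, 4_C, 4_E, 5_B]
Equal keys:
  value 2: originally 2_D, 2_F; after sorting 2_D, 2_F -> order preserved
  value 4: originally 4_C, 4_E; after sorting 4_C, 4_E -> order preserved
All equal keys kept their original relative order. Merge Sort is stable: when the heads of the two halves are equal the merge takes from the left half first.
Answer: Stable


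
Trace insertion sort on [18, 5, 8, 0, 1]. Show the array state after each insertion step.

First element 18 is already 'sorted'
Insert 5: shifted 1 elements -> [5, 18, 8, 0, 1]
Insert 8: shifted 1 elements -> [5, 8, 18, 0, 1]
Insert 0: shifted 3 elements -> [0, 5, 8, 18, 1]
Insert 1: shifted 3 elements -> [0, 1, 5, 8, 18]


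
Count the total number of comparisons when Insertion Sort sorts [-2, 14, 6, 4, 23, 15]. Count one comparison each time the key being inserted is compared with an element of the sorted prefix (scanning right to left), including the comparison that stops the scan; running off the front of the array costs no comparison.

Insert 14: -2 <= 14 (stop) = 1 comparison(s) -> [-2, 14, 6, 4, 23, 15]
Insert 6: 14 > 6 (shift), -2 <= 6 (stop) = 2 comparison(s) -> [-2, 6, 14, 4, 23, 15]
Insert 4: 14 > 4 (shift), 6 > 4 (shift), -2 <= 4 (stop) = 3 comparison(s) -> [-2, 4, 6, 14, 23, 15]
Insert 23: 14 <= 23 (stop) = 1 comparison(s) -> [-2, 4, 6, 14, 23, 15]
Insert 15: 23 > 15 (shift), 14 <= 15 (stop) = 2 comparison(s) -> [-2, 4, 6, 14, 15, 23]
Total comparisons: 1 + 2 + 3 + 1 + 2 = 9


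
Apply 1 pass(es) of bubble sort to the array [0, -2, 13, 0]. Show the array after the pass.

After pass 1: [-2, 0, 0, 13] (2 swaps)
Total swaps: 2


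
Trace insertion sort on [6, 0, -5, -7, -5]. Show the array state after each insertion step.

First element 6 is already 'sorted'
Insert 0: shifted 1 elements -> [0, 6, -5, -7, -5]
Insert -5: shifted 2 elements -> [-5, 0, 6, -7, -5]
Insert -7: shifted 3 elements -> [-7, -5, 0, 6, -5]
Insert -5: shifted 2 elements -> [-7, -5, -5, 0, 6]


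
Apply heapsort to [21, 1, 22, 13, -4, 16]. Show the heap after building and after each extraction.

Build heap: [22, 13, 21, 1, -4, 16]
Extract 22: [21, 13, 16, 1, -4, 22]
Extract 21: [16, 13, -4, 1, 21, 22]
Extract 16: [13, 1, -4, 16, 21, 22]
Extract 13: [1, -4, 13, 16, 21, 22]
Extract 1: [-4, 1, 13, 16, 21, 22]


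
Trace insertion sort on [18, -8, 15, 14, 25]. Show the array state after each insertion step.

First element 18 is already 'sorted'
Insert -8: shifted 1 elements -> [-8, 18, 15, 14, 25]
Insert 15: shifted 1 elements -> [-8, 15, 18, 14, 25]
Insert 14: shifted 2 elements -> [-8, 14, 15, 18, 25]
Insert 25: shifted 0 elements -> [-8, 14, 15, 18, 25]


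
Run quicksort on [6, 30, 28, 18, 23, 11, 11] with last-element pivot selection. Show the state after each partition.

Partition 1: pivot=11 at index 2 -> [6, 11, 11, 18, 23, 30, 28]
Partition 2: pivot=11 at index 1 -> [6, 11, 11, 18, 23, 30, 28]
Partition 3: pivot=28 at index 5 -> [6, 11, 11, 18, 23, 28, 30]
Partition 4: pivot=23 at index 4 -> [6, 11, 11, 18, 23, 28, 30]
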